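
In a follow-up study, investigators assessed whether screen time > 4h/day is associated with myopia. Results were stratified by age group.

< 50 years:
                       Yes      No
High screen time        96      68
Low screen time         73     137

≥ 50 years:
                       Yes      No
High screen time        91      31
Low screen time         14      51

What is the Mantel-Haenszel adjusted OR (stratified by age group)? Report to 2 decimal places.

OR_MH = Σ(aᵢdᵢ/nᵢ) / Σ(bᵢcᵢ/nᵢ), where nᵢ is the stratum total.
Stratum 1 (< 50 years): n = 374; a·d/n = 96·137/374 = 35.1658; b·c/n = 68·73/374 = 13.2727
Stratum 2 (≥ 50 years): n = 187; a·d/n = 91·51/187 = 24.8182; b·c/n = 31·14/187 = 2.3209
OR_MH = (35.1658 + 24.8182) / (13.2727 + 2.3209) = 59.9840 / 15.5936 = 3.84671

3.85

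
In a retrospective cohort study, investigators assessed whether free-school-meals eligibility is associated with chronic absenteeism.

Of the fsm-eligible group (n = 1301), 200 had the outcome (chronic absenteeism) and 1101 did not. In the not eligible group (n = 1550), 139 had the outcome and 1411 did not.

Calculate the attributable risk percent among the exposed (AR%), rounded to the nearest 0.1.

41.7

From the description: a = 200, b = 1101, c = 139, d = 1411.
Risk in exposed = 200/1301 = 0.15373; risk in unexposed = 139/1550 = 0.08968.
RR = 0.15373/0.08968 = 1.71423
AR% = (RR − 1)/RR × 100 = (1.71423 − 1)/1.71423 × 100 = 41.6648%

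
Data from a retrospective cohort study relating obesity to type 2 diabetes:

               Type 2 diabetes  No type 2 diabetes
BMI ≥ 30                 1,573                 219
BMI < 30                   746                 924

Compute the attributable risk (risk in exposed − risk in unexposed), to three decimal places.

0.431

Cells: a = 1573, b = 219, c = 746, d = 924.
Risk in exposed = 1573/1792 = 0.877790; risk in unexposed = 746/1670 = 0.446707.
Risk difference = 0.877790 − 0.446707 = 0.431084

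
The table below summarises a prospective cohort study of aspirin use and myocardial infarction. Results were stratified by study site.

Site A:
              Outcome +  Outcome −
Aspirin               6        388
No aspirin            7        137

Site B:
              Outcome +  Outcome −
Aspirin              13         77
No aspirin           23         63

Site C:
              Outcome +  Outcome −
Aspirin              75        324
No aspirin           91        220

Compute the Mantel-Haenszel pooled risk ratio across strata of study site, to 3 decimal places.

0.600

RR_MH = Σ(aᵢ·n₀ᵢ/nᵢ) / Σ(cᵢ·n₁ᵢ/nᵢ), with n₁ᵢ = aᵢ+bᵢ (exposed), n₀ᵢ = cᵢ+dᵢ (unexposed), nᵢ = n₁ᵢ+n₀ᵢ.
Stratum 1 (Site A): n₁ = 394, n₀ = 144, n = 538; a·n₀/n = 6·144/538 = 1.6059; c·n₁/n = 7·394/538 = 5.1264
Stratum 2 (Site B): n₁ = 90, n₀ = 86, n = 176; a·n₀/n = 13·86/176 = 6.3523; c·n₁/n = 23·90/176 = 11.7614
Stratum 3 (Site C): n₁ = 399, n₀ = 311, n = 710; a·n₀/n = 75·311/710 = 32.8521; c·n₁/n = 91·399/710 = 51.1394
RR_MH = (1.6059 + 6.3523 + 32.8521) / (5.1264 + 11.7614 + 51.1394) = 40.8103 / 68.0272 = 0.59991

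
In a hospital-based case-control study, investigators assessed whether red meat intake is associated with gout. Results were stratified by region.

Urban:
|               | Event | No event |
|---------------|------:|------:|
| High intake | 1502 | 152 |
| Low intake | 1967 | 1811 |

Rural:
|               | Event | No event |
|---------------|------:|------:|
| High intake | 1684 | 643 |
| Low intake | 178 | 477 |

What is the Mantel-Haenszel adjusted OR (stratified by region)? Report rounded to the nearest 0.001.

8.243

OR_MH = Σ(aᵢdᵢ/nᵢ) / Σ(bᵢcᵢ/nᵢ), where nᵢ is the stratum total.
Stratum 1 (Urban): n = 5432; a·d/n = 1502·1811/5432 = 500.7588; b·c/n = 152·1967/5432 = 55.0412
Stratum 2 (Rural): n = 2982; a·d/n = 1684·477/2982 = 269.3722; b·c/n = 643·178/2982 = 38.3816
OR_MH = (500.7588 + 269.3722) / (55.0412 + 38.3816) = 770.1311 / 93.4229 = 8.24350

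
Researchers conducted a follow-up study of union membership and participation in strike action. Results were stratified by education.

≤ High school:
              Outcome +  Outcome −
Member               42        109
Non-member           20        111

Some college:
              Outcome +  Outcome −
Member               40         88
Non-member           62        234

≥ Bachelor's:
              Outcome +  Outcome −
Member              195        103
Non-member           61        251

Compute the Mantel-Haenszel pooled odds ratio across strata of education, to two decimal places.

3.85

OR_MH = Σ(aᵢdᵢ/nᵢ) / Σ(bᵢcᵢ/nᵢ), where nᵢ is the stratum total.
Stratum 1 (≤ High school): n = 282; a·d/n = 42·111/282 = 16.5319; b·c/n = 109·20/282 = 7.7305
Stratum 2 (Some college): n = 424; a·d/n = 40·234/424 = 22.0755; b·c/n = 88·62/424 = 12.8679
Stratum 3 (≥ Bachelor's): n = 610; a·d/n = 195·251/610 = 80.2377; b·c/n = 103·61/610 = 10.3000
OR_MH = (16.5319 + 22.0755 + 80.2377) / (7.7305 + 12.8679 + 10.3000) = 118.8451 / 30.8984 = 3.84632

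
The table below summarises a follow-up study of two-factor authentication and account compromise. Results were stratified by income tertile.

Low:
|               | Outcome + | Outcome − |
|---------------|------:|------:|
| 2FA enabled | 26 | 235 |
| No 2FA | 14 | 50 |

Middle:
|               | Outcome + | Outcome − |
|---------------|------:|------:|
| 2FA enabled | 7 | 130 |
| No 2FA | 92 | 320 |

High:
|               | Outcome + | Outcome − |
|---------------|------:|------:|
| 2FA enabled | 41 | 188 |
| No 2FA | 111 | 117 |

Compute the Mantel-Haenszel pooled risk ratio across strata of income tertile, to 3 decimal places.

0.343

RR_MH = Σ(aᵢ·n₀ᵢ/nᵢ) / Σ(cᵢ·n₁ᵢ/nᵢ), with n₁ᵢ = aᵢ+bᵢ (exposed), n₀ᵢ = cᵢ+dᵢ (unexposed), nᵢ = n₁ᵢ+n₀ᵢ.
Stratum 1 (Low): n₁ = 261, n₀ = 64, n = 325; a·n₀/n = 26·64/325 = 5.1200; c·n₁/n = 14·261/325 = 11.2431
Stratum 2 (Middle): n₁ = 137, n₀ = 412, n = 549; a·n₀/n = 7·412/549 = 5.2532; c·n₁/n = 92·137/549 = 22.9581
Stratum 3 (High): n₁ = 229, n₀ = 228, n = 457; a·n₀/n = 41·228/457 = 20.4551; c·n₁/n = 111·229/457 = 55.6214
RR_MH = (5.1200 + 5.2532 + 20.4551) / (11.2431 + 22.9581 + 55.6214) = 30.8283 / 89.8226 = 0.34321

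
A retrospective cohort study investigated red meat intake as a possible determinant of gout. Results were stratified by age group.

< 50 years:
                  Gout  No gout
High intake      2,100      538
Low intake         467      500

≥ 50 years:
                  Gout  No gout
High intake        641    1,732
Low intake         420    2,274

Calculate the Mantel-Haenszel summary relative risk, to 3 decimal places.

1.679

RR_MH = Σ(aᵢ·n₀ᵢ/nᵢ) / Σ(cᵢ·n₁ᵢ/nᵢ), with n₁ᵢ = aᵢ+bᵢ (exposed), n₀ᵢ = cᵢ+dᵢ (unexposed), nᵢ = n₁ᵢ+n₀ᵢ.
Stratum 1 (< 50 years): n₁ = 2638, n₀ = 967, n = 3605; a·n₀/n = 2100·967/3605 = 563.3010; c·n₁/n = 467·2638/3605 = 341.7326
Stratum 2 (≥ 50 years): n₁ = 2373, n₀ = 2694, n = 5067; a·n₀/n = 641·2694/5067 = 340.8040; c·n₁/n = 420·2373/5067 = 196.6963
RR_MH = (563.3010 + 340.8040) / (341.7326 + 196.6963) = 904.1050 / 538.4289 = 1.67915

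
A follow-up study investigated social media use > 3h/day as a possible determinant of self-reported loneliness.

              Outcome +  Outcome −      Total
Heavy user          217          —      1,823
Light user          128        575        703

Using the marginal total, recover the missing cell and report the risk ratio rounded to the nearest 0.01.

0.65

The missing cell is in the exposed row: 1823 − 217 = 1606.
So a = 217, b = 1606, c = 128, d = 575.
RR = [a/(a+b)] / [c/(c+d)] = (217/1823) / (128/703) = 0.11903/0.18208 = 0.65376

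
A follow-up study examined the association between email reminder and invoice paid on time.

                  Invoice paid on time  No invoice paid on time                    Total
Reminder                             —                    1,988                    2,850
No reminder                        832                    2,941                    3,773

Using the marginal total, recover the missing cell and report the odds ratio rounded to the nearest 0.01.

The missing cell is in the exposed row: 2850 − 1988 = 862.
So a = 862, b = 1988, c = 832, d = 2941.
OR = (a·d)/(b·c) = (862 × 2941) / (1988 × 832) = 2535142 / 1654016 = 1.53272

1.53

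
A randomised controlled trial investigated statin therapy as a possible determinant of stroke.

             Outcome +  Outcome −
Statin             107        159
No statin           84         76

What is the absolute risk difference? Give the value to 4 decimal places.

-0.1227

Cells: a = 107, b = 159, c = 84, d = 76.
Risk in exposed = 107/266 = 0.402256; risk in unexposed = 84/160 = 0.525000.
Risk difference = 0.402256 − 0.525000 = -0.122744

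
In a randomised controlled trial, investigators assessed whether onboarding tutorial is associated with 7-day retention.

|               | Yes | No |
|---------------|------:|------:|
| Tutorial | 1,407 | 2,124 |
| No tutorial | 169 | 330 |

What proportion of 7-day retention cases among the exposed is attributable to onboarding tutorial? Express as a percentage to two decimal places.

Cells: a = 1407, b = 2124, c = 169, d = 330.
Risk in exposed = 1407/3531 = 0.39847; risk in unexposed = 169/499 = 0.33868.
RR = 0.39847/0.33868 = 1.17655
AR% = (RR − 1)/RR × 100 = (1.17655 − 1)/1.17655 × 100 = 15.0057%

15.01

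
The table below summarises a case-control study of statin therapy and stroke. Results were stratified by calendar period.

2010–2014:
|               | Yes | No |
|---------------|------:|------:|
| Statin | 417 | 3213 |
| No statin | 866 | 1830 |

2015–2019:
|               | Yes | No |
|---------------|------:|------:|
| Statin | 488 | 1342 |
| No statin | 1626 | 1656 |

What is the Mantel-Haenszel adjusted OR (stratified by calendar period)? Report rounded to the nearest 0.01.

0.32

OR_MH = Σ(aᵢdᵢ/nᵢ) / Σ(bᵢcᵢ/nᵢ), where nᵢ is the stratum total.
Stratum 1 (2010–2014): n = 6326; a·d/n = 417·1830/6326 = 120.6307; b·c/n = 3213·866/6326 = 439.8448
Stratum 2 (2015–2019): n = 5112; a·d/n = 488·1656/5112 = 158.0845; b·c/n = 1342·1626/5112 = 426.8568
OR_MH = (120.6307 + 158.0845) / (439.8448 + 426.8568) = 278.7152 / 866.7016 = 0.32158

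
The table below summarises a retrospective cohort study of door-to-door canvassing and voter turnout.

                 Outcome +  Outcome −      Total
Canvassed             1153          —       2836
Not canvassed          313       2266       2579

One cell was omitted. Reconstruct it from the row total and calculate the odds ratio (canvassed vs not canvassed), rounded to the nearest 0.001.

The missing cell is in the exposed row: 2836 − 1153 = 1683.
So a = 1153, b = 1683, c = 313, d = 2266.
OR = (a·d)/(b·c) = (1153 × 2266) / (1683 × 313) = 2612698 / 526779 = 4.95976

4.960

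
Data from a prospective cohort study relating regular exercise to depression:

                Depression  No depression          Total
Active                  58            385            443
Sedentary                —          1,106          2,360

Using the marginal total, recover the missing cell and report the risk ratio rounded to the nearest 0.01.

The missing cell is in the unexposed row: 2360 − 1106 = 1254.
So a = 58, b = 385, c = 1254, d = 1106.
RR = [a/(a+b)] / [c/(c+d)] = (58/443) / (1254/2360) = 0.13093/0.53136 = 0.24640

0.25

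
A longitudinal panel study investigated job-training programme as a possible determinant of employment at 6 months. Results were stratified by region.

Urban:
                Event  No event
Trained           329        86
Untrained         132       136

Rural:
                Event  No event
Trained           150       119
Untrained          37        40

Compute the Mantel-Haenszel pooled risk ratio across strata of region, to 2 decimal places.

1.49

RR_MH = Σ(aᵢ·n₀ᵢ/nᵢ) / Σ(cᵢ·n₁ᵢ/nᵢ), with n₁ᵢ = aᵢ+bᵢ (exposed), n₀ᵢ = cᵢ+dᵢ (unexposed), nᵢ = n₁ᵢ+n₀ᵢ.
Stratum 1 (Urban): n₁ = 415, n₀ = 268, n = 683; a·n₀/n = 329·268/683 = 129.0952; c·n₁/n = 132·415/683 = 80.2050
Stratum 2 (Rural): n₁ = 269, n₀ = 77, n = 346; a·n₀/n = 150·77/346 = 33.3815; c·n₁/n = 37·269/346 = 28.7659
RR_MH = (129.0952 + 33.3815) / (80.2050 + 28.7659) = 162.4767 / 108.9709 = 1.49101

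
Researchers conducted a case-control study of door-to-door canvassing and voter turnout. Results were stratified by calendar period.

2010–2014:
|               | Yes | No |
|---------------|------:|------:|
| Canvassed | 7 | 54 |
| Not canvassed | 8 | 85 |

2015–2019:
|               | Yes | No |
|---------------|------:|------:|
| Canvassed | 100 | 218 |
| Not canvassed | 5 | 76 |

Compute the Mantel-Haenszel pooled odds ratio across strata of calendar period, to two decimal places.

4.14

OR_MH = Σ(aᵢdᵢ/nᵢ) / Σ(bᵢcᵢ/nᵢ), where nᵢ is the stratum total.
Stratum 1 (2010–2014): n = 154; a·d/n = 7·85/154 = 3.8636; b·c/n = 54·8/154 = 2.8052
Stratum 2 (2015–2019): n = 399; a·d/n = 100·76/399 = 19.0476; b·c/n = 218·5/399 = 2.7318
OR_MH = (3.8636 + 19.0476) / (2.8052 + 2.7318) = 22.9113 / 5.5370 = 4.13783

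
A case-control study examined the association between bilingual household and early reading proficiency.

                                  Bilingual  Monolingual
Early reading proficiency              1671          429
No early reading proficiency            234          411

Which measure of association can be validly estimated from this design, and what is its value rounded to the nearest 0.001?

Reading the table with exposure as columns: a = 1671 (Bilingual, case), b = 234 (Bilingual, non-case), c = 429 (Monolingual, case), d = 411.
This is a case-control study: participants were sampled on outcome status, so risks in the source population cannot be estimated directly — relative risk is not valid here. The odds ratio is the appropriate measure.
OR = (a·d)/(b·c) = (1671 × 411) / (234 × 429) = 686781 / 100386 = 6.84140

6.841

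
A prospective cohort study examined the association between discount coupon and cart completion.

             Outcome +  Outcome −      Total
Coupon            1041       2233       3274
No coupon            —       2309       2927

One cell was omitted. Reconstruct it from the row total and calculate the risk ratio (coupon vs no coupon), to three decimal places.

The missing cell is in the unexposed row: 2927 − 2309 = 618.
So a = 1041, b = 2233, c = 618, d = 2309.
RR = [a/(a+b)] / [c/(c+d)] = (1041/3274) / (618/2927) = 0.31796/0.21114 = 1.50594

1.506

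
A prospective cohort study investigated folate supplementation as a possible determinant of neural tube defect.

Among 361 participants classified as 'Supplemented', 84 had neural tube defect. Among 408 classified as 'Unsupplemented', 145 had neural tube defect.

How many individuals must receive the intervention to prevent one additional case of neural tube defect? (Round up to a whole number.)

9

Risk in treated group = 84/361 = 0.23269; risk in control = 145/408 = 0.35539.
Absolute risk reduction = 0.35539 − 0.23269 = 0.12271
NNT = 1 / ARR = 1 / 0.12271 = 8.150 → round up → 9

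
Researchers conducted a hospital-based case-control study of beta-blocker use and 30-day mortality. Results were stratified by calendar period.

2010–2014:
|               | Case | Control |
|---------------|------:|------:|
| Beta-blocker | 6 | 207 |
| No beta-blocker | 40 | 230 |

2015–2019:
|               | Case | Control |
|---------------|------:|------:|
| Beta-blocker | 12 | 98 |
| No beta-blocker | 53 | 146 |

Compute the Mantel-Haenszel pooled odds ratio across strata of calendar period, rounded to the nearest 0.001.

0.251

OR_MH = Σ(aᵢdᵢ/nᵢ) / Σ(bᵢcᵢ/nᵢ), where nᵢ is the stratum total.
Stratum 1 (2010–2014): n = 483; a·d/n = 6·230/483 = 2.8571; b·c/n = 207·40/483 = 17.1429
Stratum 2 (2015–2019): n = 309; a·d/n = 12·146/309 = 5.6699; b·c/n = 98·53/309 = 16.8091
OR_MH = (2.8571 + 5.6699) / (17.1429 + 16.8091) = 8.5270 / 33.9519 = 0.25115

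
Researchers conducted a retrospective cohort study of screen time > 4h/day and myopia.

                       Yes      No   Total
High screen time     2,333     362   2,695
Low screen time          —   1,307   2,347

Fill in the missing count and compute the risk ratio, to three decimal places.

1.954

The missing cell is in the unexposed row: 2347 − 1307 = 1040.
So a = 2333, b = 362, c = 1040, d = 1307.
RR = [a/(a+b)] / [c/(c+d)] = (2333/2695) / (1040/2347) = 0.86568/0.44312 = 1.95360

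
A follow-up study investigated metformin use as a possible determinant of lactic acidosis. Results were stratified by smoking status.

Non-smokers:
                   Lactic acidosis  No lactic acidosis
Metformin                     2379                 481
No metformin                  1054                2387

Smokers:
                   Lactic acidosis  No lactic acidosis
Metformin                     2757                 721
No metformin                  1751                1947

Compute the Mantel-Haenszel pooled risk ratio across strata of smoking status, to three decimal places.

2.050

RR_MH = Σ(aᵢ·n₀ᵢ/nᵢ) / Σ(cᵢ·n₁ᵢ/nᵢ), with n₁ᵢ = aᵢ+bᵢ (exposed), n₀ᵢ = cᵢ+dᵢ (unexposed), nᵢ = n₁ᵢ+n₀ᵢ.
Stratum 1 (Non-smokers): n₁ = 2860, n₀ = 3441, n = 6301; a·n₀/n = 2379·3441/6301 = 1299.1809; c·n₁/n = 1054·2860/6301 = 478.4066
Stratum 2 (Smokers): n₁ = 3478, n₀ = 3698, n = 7176; a·n₀/n = 2757·3698/7176 = 1420.7617; c·n₁/n = 1751·3478/7176 = 848.6591
RR_MH = (1299.1809 + 1420.7617) / (478.4066 + 848.6591) = 2719.9426 / 1327.0657 = 2.04959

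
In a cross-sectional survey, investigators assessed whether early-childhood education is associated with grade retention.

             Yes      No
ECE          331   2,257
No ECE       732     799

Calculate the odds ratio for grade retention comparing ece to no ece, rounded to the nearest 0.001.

0.160

Cells: a = 331, b = 2257, c = 732, d = 799.
OR = (a·d)/(b·c) = (331 × 799) / (2257 × 732) = 264469 / 1652124 = 0.16008
Exposure is associated with lower odds of grade retention (OR = 0.16 < 1).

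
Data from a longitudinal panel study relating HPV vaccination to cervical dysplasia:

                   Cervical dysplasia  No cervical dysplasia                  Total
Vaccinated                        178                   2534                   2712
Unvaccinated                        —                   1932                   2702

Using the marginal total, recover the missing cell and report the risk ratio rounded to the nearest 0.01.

0.23

The missing cell is in the unexposed row: 2702 − 1932 = 770.
So a = 178, b = 2534, c = 770, d = 1932.
RR = [a/(a+b)] / [c/(c+d)] = (178/2712) / (770/2702) = 0.06563/0.28497 = 0.23032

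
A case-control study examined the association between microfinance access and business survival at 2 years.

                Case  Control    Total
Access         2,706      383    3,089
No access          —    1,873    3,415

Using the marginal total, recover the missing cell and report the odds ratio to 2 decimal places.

8.58

The missing cell is in the unexposed row: 3415 − 1873 = 1542.
So a = 2706, b = 383, c = 1542, d = 1873.
OR = (a·d)/(b·c) = (2706 × 1873) / (383 × 1542) = 5068338 / 590586 = 8.58188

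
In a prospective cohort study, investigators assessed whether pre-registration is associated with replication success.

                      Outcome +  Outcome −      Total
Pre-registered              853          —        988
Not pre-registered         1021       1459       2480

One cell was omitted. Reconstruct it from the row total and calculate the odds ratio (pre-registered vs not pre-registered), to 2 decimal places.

9.03

The missing cell is in the exposed row: 988 − 853 = 135.
So a = 853, b = 135, c = 1021, d = 1459.
OR = (a·d)/(b·c) = (853 × 1459) / (135 × 1021) = 1244527 / 137835 = 9.02911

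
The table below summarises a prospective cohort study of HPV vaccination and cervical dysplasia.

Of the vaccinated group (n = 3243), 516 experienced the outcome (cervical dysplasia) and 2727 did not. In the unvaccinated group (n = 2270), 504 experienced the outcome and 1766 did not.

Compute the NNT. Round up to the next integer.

Risk in treated group = 516/3243 = 0.15911; risk in control = 504/2270 = 0.22203.
Absolute risk reduction = 0.22203 − 0.15911 = 0.06291
NNT = 1 / ARR = 1 / 0.06291 = 15.895 → round up → 16

16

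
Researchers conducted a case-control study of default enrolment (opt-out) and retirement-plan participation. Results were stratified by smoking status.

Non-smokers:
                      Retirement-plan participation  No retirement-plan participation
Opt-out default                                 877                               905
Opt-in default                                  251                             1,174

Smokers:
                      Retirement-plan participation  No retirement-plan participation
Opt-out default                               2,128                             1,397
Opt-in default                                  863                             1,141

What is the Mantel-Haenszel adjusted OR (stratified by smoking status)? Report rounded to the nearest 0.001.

OR_MH = Σ(aᵢdᵢ/nᵢ) / Σ(bᵢcᵢ/nᵢ), where nᵢ is the stratum total.
Stratum 1 (Non-smokers): n = 3207; a·d/n = 877·1174/3207 = 321.0471; b·c/n = 905·251/3207 = 70.8310
Stratum 2 (Smokers): n = 5529; a·d/n = 2128·1141/5529 = 439.1478; b·c/n = 1397·863/5529 = 218.0523
OR_MH = (321.0471 + 439.1478) / (70.8310 + 218.0523) = 760.1949 / 288.8833 = 2.63149

2.631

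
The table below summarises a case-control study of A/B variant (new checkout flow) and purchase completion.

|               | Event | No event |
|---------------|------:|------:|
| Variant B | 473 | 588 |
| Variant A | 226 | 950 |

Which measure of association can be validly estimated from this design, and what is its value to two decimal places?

3.38

Cells: a = 473, b = 588, c = 226, d = 950.
This is a case-control study: participants were sampled on outcome status, so risks in the source population cannot be estimated directly — relative risk is not valid here. The odds ratio is the appropriate measure.
OR = (a·d)/(b·c) = (473 × 950) / (588 × 226) = 449350 / 132888 = 3.38142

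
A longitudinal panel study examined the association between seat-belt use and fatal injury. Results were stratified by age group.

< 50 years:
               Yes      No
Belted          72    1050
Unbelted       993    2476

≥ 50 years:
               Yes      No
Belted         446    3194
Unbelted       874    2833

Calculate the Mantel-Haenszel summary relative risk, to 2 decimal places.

0.41

RR_MH = Σ(aᵢ·n₀ᵢ/nᵢ) / Σ(cᵢ·n₁ᵢ/nᵢ), with n₁ᵢ = aᵢ+bᵢ (exposed), n₀ᵢ = cᵢ+dᵢ (unexposed), nᵢ = n₁ᵢ+n₀ᵢ.
Stratum 1 (< 50 years): n₁ = 1122, n₀ = 3469, n = 4591; a·n₀/n = 72·3469/4591 = 54.4038; c·n₁/n = 993·1122/4591 = 242.6805
Stratum 2 (≥ 50 years): n₁ = 3640, n₀ = 3707, n = 7347; a·n₀/n = 446·3707/7347 = 225.0336; c·n₁/n = 874·3640/7347 = 433.0148
RR_MH = (54.4038 + 225.0336) / (242.6805 + 433.0148) = 279.4375 / 675.6953 = 0.41356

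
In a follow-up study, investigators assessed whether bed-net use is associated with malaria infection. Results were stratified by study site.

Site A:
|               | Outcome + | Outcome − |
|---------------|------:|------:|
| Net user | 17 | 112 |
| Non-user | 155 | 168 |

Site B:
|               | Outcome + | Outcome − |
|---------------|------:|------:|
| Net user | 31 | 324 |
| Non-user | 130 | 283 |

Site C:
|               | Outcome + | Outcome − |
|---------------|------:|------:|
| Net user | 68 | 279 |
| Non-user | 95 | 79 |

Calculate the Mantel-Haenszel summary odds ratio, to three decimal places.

OR_MH = Σ(aᵢdᵢ/nᵢ) / Σ(bᵢcᵢ/nᵢ), where nᵢ is the stratum total.
Stratum 1 (Site A): n = 452; a·d/n = 17·168/452 = 6.3186; b·c/n = 112·155/452 = 38.4071
Stratum 2 (Site B): n = 768; a·d/n = 31·283/768 = 11.4232; b·c/n = 324·130/768 = 54.8438
Stratum 3 (Site C): n = 521; a·d/n = 68·79/521 = 10.3109; b·c/n = 279·95/521 = 50.8733
OR_MH = (6.3186 + 11.4232 + 10.3109) / (38.4071 + 54.8438 + 50.8733) = 28.0527 / 144.1242 = 0.19464

0.195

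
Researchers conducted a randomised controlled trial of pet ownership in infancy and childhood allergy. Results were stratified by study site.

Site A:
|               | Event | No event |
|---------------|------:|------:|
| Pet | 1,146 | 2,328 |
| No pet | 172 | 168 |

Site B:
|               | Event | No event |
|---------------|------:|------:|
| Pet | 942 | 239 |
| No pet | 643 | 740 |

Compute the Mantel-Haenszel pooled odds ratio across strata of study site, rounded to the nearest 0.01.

1.95

OR_MH = Σ(aᵢdᵢ/nᵢ) / Σ(bᵢcᵢ/nᵢ), where nᵢ is the stratum total.
Stratum 1 (Site A): n = 3814; a·d/n = 1146·168/3814 = 50.4793; b·c/n = 2328·172/3814 = 104.9858
Stratum 2 (Site B): n = 2564; a·d/n = 942·740/2564 = 271.8721; b·c/n = 239·643/2564 = 59.9364
OR_MH = (50.4793 + 271.8721) / (104.9858 + 59.9364) = 322.3514 / 164.9223 = 1.95457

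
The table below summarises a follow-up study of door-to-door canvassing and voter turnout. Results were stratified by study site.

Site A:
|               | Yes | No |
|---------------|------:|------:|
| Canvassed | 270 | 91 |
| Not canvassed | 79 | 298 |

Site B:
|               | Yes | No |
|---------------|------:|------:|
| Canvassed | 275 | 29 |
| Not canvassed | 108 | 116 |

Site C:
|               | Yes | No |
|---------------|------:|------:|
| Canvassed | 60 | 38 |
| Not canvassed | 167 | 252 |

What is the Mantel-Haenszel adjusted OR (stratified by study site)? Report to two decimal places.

7.11

OR_MH = Σ(aᵢdᵢ/nᵢ) / Σ(bᵢcᵢ/nᵢ), where nᵢ is the stratum total.
Stratum 1 (Site A): n = 738; a·d/n = 270·298/738 = 109.0244; b·c/n = 91·79/738 = 9.7412
Stratum 2 (Site B): n = 528; a·d/n = 275·116/528 = 60.4167; b·c/n = 29·108/528 = 5.9318
Stratum 3 (Site C): n = 517; a·d/n = 60·252/517 = 29.2456; b·c/n = 38·167/517 = 12.2747
OR_MH = (109.0244 + 60.4167 + 29.2456) / (9.7412 + 5.9318 + 12.2747) = 198.6867 / 27.9477 = 7.10924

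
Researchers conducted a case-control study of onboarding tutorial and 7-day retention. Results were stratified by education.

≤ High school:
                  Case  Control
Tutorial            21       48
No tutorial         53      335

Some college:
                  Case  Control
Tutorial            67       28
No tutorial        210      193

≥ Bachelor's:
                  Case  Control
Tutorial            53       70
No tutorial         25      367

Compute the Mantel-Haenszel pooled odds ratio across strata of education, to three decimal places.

3.809

OR_MH = Σ(aᵢdᵢ/nᵢ) / Σ(bᵢcᵢ/nᵢ), where nᵢ is the stratum total.
Stratum 1 (≤ High school): n = 457; a·d/n = 21·335/457 = 15.3939; b·c/n = 48·53/457 = 5.5667
Stratum 2 (Some college): n = 498; a·d/n = 67·193/498 = 25.9659; b·c/n = 28·210/498 = 11.8072
Stratum 3 (≥ Bachelor's): n = 515; a·d/n = 53·367/515 = 37.7689; b·c/n = 70·25/515 = 3.3981
OR_MH = (15.3939 + 25.9659 + 37.7689) / (5.5667 + 11.8072 + 3.3981) = 79.1287 / 20.7720 = 3.80939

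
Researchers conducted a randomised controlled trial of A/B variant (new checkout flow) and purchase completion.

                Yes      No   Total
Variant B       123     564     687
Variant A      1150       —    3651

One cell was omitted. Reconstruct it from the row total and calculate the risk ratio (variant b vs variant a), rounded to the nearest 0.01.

0.57

The missing cell is in the unexposed row: 3651 − 1150 = 2501.
So a = 123, b = 564, c = 1150, d = 2501.
RR = [a/(a+b)] / [c/(c+d)] = (123/687) / (1150/3651) = 0.17904/0.31498 = 0.56841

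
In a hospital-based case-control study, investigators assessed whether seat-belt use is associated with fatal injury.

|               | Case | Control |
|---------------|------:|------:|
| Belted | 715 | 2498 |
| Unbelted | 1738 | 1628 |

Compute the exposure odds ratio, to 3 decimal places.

Cells: a = 715, b = 2498, c = 1738, d = 1628.
OR = (a·d)/(b·c) = (715 × 1628) / (2498 × 1738) = 1164020 / 4341524 = 0.26811
Exposure is associated with lower odds of fatal injury (OR = 0.27 < 1).

0.268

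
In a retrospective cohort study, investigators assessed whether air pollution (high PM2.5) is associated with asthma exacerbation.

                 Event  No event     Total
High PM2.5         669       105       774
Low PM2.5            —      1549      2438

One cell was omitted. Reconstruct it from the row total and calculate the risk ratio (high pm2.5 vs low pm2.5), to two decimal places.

The missing cell is in the unexposed row: 2438 − 1549 = 889.
So a = 669, b = 105, c = 889, d = 1549.
RR = [a/(a+b)] / [c/(c+d)] = (669/774) / (889/2438) = 0.86434/0.36464 = 2.37038

2.37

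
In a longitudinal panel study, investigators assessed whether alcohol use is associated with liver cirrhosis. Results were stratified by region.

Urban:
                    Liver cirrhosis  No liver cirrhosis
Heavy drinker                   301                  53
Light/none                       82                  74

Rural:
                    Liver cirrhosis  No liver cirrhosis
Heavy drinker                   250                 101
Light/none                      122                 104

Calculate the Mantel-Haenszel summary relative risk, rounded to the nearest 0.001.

1.449

RR_MH = Σ(aᵢ·n₀ᵢ/nᵢ) / Σ(cᵢ·n₁ᵢ/nᵢ), with n₁ᵢ = aᵢ+bᵢ (exposed), n₀ᵢ = cᵢ+dᵢ (unexposed), nᵢ = n₁ᵢ+n₀ᵢ.
Stratum 1 (Urban): n₁ = 354, n₀ = 156, n = 510; a·n₀/n = 301·156/510 = 92.0706; c·n₁/n = 82·354/510 = 56.9176
Stratum 2 (Rural): n₁ = 351, n₀ = 226, n = 577; a·n₀/n = 250·226/577 = 97.9203; c·n₁/n = 122·351/577 = 74.2149
RR_MH = (92.0706 + 97.9203) / (56.9176 + 74.2149) = 189.9909 / 131.1326 = 1.44885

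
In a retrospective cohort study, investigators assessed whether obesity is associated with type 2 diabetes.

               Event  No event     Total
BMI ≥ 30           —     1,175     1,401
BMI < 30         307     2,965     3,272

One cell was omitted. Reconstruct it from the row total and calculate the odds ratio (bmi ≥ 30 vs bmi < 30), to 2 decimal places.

The missing cell is in the exposed row: 1401 − 1175 = 226.
So a = 226, b = 1175, c = 307, d = 2965.
OR = (a·d)/(b·c) = (226 × 2965) / (1175 × 307) = 670090 / 360725 = 1.85762

1.86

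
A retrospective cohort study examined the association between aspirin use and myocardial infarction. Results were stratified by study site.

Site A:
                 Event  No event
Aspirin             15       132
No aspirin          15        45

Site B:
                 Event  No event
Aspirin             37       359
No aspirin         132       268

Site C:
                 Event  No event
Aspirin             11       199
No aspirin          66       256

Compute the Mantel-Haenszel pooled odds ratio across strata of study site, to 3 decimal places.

0.224

OR_MH = Σ(aᵢdᵢ/nᵢ) / Σ(bᵢcᵢ/nᵢ), where nᵢ is the stratum total.
Stratum 1 (Site A): n = 207; a·d/n = 15·45/207 = 3.2609; b·c/n = 132·15/207 = 9.5652
Stratum 2 (Site B): n = 796; a·d/n = 37·268/796 = 12.4573; b·c/n = 359·132/796 = 59.5327
Stratum 3 (Site C): n = 532; a·d/n = 11·256/532 = 5.2932; b·c/n = 199·66/532 = 24.6880
OR_MH = (3.2609 + 12.4573 + 5.2932) / (9.5652 + 59.5327 + 24.6880) = 21.0114 / 93.7859 = 0.22404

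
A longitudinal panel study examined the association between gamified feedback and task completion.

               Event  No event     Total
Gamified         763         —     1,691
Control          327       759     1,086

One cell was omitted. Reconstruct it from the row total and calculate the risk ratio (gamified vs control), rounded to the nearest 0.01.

1.50

The missing cell is in the exposed row: 1691 − 763 = 928.
So a = 763, b = 928, c = 327, d = 759.
RR = [a/(a+b)] / [c/(c+d)] = (763/1691) / (327/1086) = 0.45121/0.30110 = 1.49852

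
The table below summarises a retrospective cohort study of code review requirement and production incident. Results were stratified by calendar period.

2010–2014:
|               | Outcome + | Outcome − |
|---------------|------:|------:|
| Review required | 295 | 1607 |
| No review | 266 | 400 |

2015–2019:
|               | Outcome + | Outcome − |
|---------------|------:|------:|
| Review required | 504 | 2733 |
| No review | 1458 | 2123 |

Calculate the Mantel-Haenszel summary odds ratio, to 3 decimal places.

OR_MH = Σ(aᵢdᵢ/nᵢ) / Σ(bᵢcᵢ/nᵢ), where nᵢ is the stratum total.
Stratum 1 (2010–2014): n = 2568; a·d/n = 295·400/2568 = 45.9502; b·c/n = 1607·266/2568 = 166.4572
Stratum 2 (2015–2019): n = 6818; a·d/n = 504·2123/6818 = 156.9363; b·c/n = 2733·1458/6818 = 584.4403
OR_MH = (45.9502 + 156.9363) / (166.4572 + 584.4403) = 202.8865 / 750.8975 = 0.27019

0.270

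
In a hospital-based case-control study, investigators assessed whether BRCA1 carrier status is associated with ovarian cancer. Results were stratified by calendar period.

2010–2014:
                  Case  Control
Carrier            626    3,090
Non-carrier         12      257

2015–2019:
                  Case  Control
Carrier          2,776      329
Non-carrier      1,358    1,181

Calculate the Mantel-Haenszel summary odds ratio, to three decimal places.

OR_MH = Σ(aᵢdᵢ/nᵢ) / Σ(bᵢcᵢ/nᵢ), where nᵢ is the stratum total.
Stratum 1 (2010–2014): n = 3985; a·d/n = 626·257/3985 = 40.3719; b·c/n = 3090·12/3985 = 9.3049
Stratum 2 (2015–2019): n = 5644; a·d/n = 2776·1181/5644 = 580.8746; b·c/n = 329·1358/5644 = 79.1605
OR_MH = (40.3719 + 580.8746) / (9.3049 + 79.1605) = 621.2465 / 88.4654 = 7.02248

7.022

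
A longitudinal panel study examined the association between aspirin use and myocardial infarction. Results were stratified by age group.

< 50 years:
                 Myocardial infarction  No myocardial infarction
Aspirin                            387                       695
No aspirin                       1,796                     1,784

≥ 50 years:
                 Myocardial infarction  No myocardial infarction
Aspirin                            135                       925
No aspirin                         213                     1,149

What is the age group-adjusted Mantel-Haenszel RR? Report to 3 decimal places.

RR_MH = Σ(aᵢ·n₀ᵢ/nᵢ) / Σ(cᵢ·n₁ᵢ/nᵢ), with n₁ᵢ = aᵢ+bᵢ (exposed), n₀ᵢ = cᵢ+dᵢ (unexposed), nᵢ = n₁ᵢ+n₀ᵢ.
Stratum 1 (< 50 years): n₁ = 1082, n₀ = 3580, n = 4662; a·n₀/n = 387·3580/4662 = 297.1815; c·n₁/n = 1796·1082/4662 = 416.8323
Stratum 2 (≥ 50 years): n₁ = 1060, n₀ = 1362, n = 2422; a·n₀/n = 135·1362/2422 = 75.9166; c·n₁/n = 213·1060/2422 = 93.2205
RR_MH = (297.1815 + 75.9166) / (416.8323 + 93.2205) = 373.0981 / 510.0527 = 0.73149

0.731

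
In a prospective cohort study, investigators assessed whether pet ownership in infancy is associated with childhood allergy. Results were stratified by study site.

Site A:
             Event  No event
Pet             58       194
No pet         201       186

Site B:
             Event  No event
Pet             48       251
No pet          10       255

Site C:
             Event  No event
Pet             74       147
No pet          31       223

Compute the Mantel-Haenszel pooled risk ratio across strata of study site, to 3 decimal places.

0.982

RR_MH = Σ(aᵢ·n₀ᵢ/nᵢ) / Σ(cᵢ·n₁ᵢ/nᵢ), with n₁ᵢ = aᵢ+bᵢ (exposed), n₀ᵢ = cᵢ+dᵢ (unexposed), nᵢ = n₁ᵢ+n₀ᵢ.
Stratum 1 (Site A): n₁ = 252, n₀ = 387, n = 639; a·n₀/n = 58·387/639 = 35.1268; c·n₁/n = 201·252/639 = 79.2676
Stratum 2 (Site B): n₁ = 299, n₀ = 265, n = 564; a·n₀/n = 48·265/564 = 22.5532; c·n₁/n = 10·299/564 = 5.3014
Stratum 3 (Site C): n₁ = 221, n₀ = 254, n = 475; a·n₀/n = 74·254/475 = 39.5705; c·n₁/n = 31·221/475 = 14.4232
RR_MH = (35.1268 + 22.5532 + 39.5705) / (79.2676 + 5.3014 + 14.4232) = 97.2505 / 98.9922 = 0.98241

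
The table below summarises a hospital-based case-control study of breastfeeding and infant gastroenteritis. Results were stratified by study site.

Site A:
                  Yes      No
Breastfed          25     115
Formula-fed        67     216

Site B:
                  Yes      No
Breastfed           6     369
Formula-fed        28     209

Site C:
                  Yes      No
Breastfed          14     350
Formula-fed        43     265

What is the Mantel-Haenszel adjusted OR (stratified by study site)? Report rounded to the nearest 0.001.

0.354

OR_MH = Σ(aᵢdᵢ/nᵢ) / Σ(bᵢcᵢ/nᵢ), where nᵢ is the stratum total.
Stratum 1 (Site A): n = 423; a·d/n = 25·216/423 = 12.7660; b·c/n = 115·67/423 = 18.2151
Stratum 2 (Site B): n = 612; a·d/n = 6·209/612 = 2.0490; b·c/n = 369·28/612 = 16.8824
Stratum 3 (Site C): n = 672; a·d/n = 14·265/672 = 5.5208; b·c/n = 350·43/672 = 22.3958
OR_MH = (12.7660 + 2.0490 + 5.5208) / (18.2151 + 16.8824 + 22.3958) = 20.3358 / 57.4933 = 0.35371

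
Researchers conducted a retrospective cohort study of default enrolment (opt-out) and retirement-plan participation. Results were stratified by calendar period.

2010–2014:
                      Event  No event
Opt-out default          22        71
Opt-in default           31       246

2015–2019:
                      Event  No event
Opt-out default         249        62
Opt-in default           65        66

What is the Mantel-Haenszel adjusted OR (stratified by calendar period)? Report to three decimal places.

3.439

OR_MH = Σ(aᵢdᵢ/nᵢ) / Σ(bᵢcᵢ/nᵢ), where nᵢ is the stratum total.
Stratum 1 (2010–2014): n = 370; a·d/n = 22·246/370 = 14.6270; b·c/n = 71·31/370 = 5.9486
Stratum 2 (2015–2019): n = 442; a·d/n = 249·66/442 = 37.1810; b·c/n = 62·65/442 = 9.1176
OR_MH = (14.6270 + 37.1810) / (5.9486 + 9.1176) = 51.8080 / 15.0663 = 3.43867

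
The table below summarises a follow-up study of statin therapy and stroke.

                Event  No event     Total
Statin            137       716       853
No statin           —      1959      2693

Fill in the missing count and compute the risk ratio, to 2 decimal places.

0.59

The missing cell is in the unexposed row: 2693 − 1959 = 734.
So a = 137, b = 716, c = 734, d = 1959.
RR = [a/(a+b)] / [c/(c+d)] = (137/853) / (734/2693) = 0.16061/0.27256 = 0.58927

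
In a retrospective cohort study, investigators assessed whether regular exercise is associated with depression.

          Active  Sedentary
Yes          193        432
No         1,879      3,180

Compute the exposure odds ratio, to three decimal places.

0.756

Reading the table with exposure as columns: a = 193 (Active, case), b = 1879 (Active, non-case), c = 432 (Sedentary, case), d = 3180.
OR = (a·d)/(b·c) = (193 × 3180) / (1879 × 432) = 613740 / 811728 = 0.75609
Exposure is associated with lower odds of depression (OR = 0.76 < 1).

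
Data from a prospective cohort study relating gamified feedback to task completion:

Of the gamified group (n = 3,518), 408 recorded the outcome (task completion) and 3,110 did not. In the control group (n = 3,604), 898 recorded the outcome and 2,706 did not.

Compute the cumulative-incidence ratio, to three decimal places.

From the description: a = 408, b = 3110, c = 898, d = 2706.
Risk in exposed = 408/3518 = 0.11597; risk in unexposed = 898/3604 = 0.24917.
RR = 0.11597 / 0.24917 = 0.46545
The risk is 53% lower among the exposed than among the unexposed.

0.465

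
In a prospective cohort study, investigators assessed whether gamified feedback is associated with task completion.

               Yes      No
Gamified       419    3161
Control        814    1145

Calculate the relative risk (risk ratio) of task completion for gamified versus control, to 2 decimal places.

0.28

Cells: a = 419, b = 3161, c = 814, d = 1145.
Risk in exposed = 419/3580 = 0.11704; risk in unexposed = 814/1959 = 0.41552.
RR = 0.11704 / 0.41552 = 0.28167
The risk is 72% lower among the exposed than among the unexposed.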